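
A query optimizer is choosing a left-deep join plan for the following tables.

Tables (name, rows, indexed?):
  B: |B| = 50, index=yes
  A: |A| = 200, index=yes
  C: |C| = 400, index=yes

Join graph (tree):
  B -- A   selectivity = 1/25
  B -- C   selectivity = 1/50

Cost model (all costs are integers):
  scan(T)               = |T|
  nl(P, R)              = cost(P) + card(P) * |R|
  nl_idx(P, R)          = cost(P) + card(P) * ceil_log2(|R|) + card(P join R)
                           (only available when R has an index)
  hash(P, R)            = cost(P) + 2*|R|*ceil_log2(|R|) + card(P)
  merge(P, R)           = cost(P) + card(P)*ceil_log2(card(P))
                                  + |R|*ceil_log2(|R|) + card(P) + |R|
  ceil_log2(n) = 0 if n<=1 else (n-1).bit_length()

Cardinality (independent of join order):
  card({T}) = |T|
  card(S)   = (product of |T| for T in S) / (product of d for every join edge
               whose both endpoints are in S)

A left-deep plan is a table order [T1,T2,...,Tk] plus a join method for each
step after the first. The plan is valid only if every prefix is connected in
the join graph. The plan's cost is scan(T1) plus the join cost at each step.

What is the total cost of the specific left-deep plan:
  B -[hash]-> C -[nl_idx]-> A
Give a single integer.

step 1: scan B: cost=50, card=50
step 2: join C via hash
    card(P join C) = 50*400/(50) = 400
    cost = 50 + 2*400*9 + 50 = 7300
step 3: join A via nl_idx
    card(P join A) = 400*200/(25) = 3200
    cost = 7300 + 400*8 + 3200 = 13700

13700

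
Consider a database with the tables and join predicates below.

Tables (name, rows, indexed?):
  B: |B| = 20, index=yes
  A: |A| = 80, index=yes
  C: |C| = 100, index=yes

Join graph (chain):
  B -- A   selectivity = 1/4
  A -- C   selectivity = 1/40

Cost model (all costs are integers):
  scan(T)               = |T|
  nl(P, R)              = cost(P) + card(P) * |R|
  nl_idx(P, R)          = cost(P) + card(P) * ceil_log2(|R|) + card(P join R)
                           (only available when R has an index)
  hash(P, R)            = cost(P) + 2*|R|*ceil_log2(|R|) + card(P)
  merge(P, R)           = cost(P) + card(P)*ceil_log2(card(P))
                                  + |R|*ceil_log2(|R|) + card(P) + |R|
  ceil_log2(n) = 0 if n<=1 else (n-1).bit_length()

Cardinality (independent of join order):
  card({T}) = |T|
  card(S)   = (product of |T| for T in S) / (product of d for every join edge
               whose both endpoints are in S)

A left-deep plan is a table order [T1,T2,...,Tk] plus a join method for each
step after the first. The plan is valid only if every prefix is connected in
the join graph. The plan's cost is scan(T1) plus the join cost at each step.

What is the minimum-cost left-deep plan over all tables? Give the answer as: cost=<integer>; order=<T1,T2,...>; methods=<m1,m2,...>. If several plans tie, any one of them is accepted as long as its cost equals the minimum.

cost=1240; order=A,C,B; methods=nl_idx,hash

Selinger DP (subsets sized 1..n):
  {B}: scan cost=20, card=20
  {A}: scan cost=80, card=80
  {C}: scan cost=100, card=100
  {AB}: card=400; try (B,hash)→360, (A,nl_idx)→560, (A,merge)→780, (B,merge)→840, (B,nl_idx)→880, (A,hash)→1160 …(+2); best=360 via (B,hash)
  {AC}: card=200; try (C,nl_idx)→840, (A,nl_idx)→1000, (A,hash)→1320, (C,merge)→1520, (A,merge)→1540, (C,hash)→1560 …(+2); best=840 via (C,nl_idx)
  {ABC}: card=1000; try (B,hash)→1240, (C,hash)→2160, (B,merge)→2760, (B,nl_idx)→2840, (C,nl_idx)→4160, (B,nl)→4840 …(+2); best=1240 via (B,hash)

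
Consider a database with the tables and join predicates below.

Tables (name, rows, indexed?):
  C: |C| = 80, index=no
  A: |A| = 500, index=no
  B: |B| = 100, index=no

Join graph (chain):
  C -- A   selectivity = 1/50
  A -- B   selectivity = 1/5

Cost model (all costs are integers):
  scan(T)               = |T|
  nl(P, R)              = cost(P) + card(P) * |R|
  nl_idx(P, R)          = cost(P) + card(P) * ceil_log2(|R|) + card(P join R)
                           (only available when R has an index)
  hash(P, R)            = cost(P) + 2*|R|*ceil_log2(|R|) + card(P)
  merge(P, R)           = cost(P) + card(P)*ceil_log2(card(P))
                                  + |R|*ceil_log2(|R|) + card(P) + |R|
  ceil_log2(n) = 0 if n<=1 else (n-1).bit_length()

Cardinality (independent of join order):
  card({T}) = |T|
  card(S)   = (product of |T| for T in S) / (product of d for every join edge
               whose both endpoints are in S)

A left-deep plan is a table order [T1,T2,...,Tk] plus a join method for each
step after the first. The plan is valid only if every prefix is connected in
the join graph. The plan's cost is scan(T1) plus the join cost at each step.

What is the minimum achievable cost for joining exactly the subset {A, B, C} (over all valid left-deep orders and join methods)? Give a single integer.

4320

Selinger DP over subsets of {A,B,C}:
  {C}: scan cost=80, card=80
  {A}: scan cost=500, card=500
  {B}: scan cost=100, card=100
  {AC}: card=800; try (C,hash)→2120, (A,merge)→5720, (C,merge)→6140, (A,hash)→9160, (A,nl)→40080, (C,nl)→40500; best=2120 via (C,hash)
  {AB}: card=10000; try (B,hash)→2400, (A,merge)→5900, (B,merge)→6300, (A,hash)→9200, (A,nl)→50100, (B,nl)→50500; best=2400 via (B,hash)
  {ABC}: card=16000; try (B,hash)→4320, (B,merge)→11720, (C,hash)→13520, (B,nl)→82120, (C,merge)→153040, (C,nl)→802400; best=4320 via (B,hash)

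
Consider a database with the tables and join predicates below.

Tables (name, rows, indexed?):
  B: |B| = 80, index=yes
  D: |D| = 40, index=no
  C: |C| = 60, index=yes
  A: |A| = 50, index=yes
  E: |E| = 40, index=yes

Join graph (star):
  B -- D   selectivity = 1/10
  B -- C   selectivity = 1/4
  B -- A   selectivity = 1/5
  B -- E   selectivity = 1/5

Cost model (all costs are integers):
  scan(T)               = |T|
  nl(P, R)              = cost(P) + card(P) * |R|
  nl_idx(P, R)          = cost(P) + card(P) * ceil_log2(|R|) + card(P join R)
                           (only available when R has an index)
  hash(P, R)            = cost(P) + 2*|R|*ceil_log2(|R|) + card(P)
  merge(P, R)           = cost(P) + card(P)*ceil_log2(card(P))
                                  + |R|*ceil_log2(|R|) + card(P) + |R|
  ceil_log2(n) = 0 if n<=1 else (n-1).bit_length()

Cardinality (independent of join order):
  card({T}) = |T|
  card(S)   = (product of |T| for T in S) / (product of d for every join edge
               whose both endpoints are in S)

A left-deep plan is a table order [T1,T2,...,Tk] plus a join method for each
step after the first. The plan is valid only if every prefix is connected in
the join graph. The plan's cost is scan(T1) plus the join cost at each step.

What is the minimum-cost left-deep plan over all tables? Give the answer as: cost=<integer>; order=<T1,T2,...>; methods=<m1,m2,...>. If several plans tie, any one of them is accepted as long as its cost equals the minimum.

Selinger DP (subsets sized 1..n):
  {B}: scan cost=80, card=80
  {D}: scan cost=40, card=40
  {C}: scan cost=60, card=60
  {A}: scan cost=50, card=50
  {E}: scan cost=40, card=40
  {BD}: card=320; try (D,hash)→640, (B,nl_idx)→640, (B,merge)→960, (D,merge)→1000, (B,hash)→1200, (B,nl)→3240 …(+1); best=640 via (D,hash)
  {BC}: card=1200; try (C,hash)→880, (B,merge)→1120, (C,merge)→1140, (B,hash)→1240, (B,nl_idx)→1680, (C,nl_idx)→1760 …(+2); best=880 via (C,hash)
  {AB}: card=800; try (A,hash)→760, (B,merge)→1040, (A,merge)→1070, (B,nl_idx)→1200, (B,hash)→1220, (A,nl_idx)→1360 …(+2); best=760 via (A,hash)
  {BE}: card=640; try (E,hash)→640, (B,merge)→960, (B,nl_idx)→960, (E,merge)→1000, (E,nl_idx)→1200, (B,hash)→1200 …(+2); best=640 via (E,hash)
  {BCD}: card=4800; try (C,hash)→1680, (D,hash)→2560, (C,merge)→4260, (C,nl_idx)→7360, (D,merge)→15560, (C,nl)→19840 …(+1); best=1680 via (C,hash)
  {ABD}: card=3200; try (A,hash)→1560, (D,hash)→2040, (A,merge)→4190, (A,nl_idx)→5760, (D,merge)→9840, (A,nl)→16640 …(+1); best=1560 via (A,hash)
  {BDE}: card=2560; try (E,hash)→1440, (D,hash)→1760, (E,merge)→4120, (E,nl_idx)→5120, (D,merge)→7960, (E,nl)→13440 …(+1); best=1440 via (E,hash)
  {ABC}: card=12000; try (C,hash)→2280, (A,hash)→2680, (C,merge)→9980, (A,merge)→15630, (C,nl_idx)→17560, (A,nl_idx)→20080 …(+2); best=2280 via (C,hash)
  {BCE}: card=9600; try (C,hash)→2000, (E,hash)→2560, (C,merge)→8100, (C,nl_idx)→14080, (E,merge)→15560, (E,nl_idx)→17680 …(+2); best=2000 via (C,hash)
  {ABE}: card=6400; try (A,hash)→1880, (E,hash)→2040, (A,merge)→8030, (E,merge)→9840, (A,nl_idx)→10880, (E,nl_idx)→11960 …(+2); best=1880 via (A,hash)
  {ABCD}: card=48000; try (C,hash)→5480, (A,hash)→7080, (D,hash)→14760, (C,merge)→43580, (C,nl_idx)→68760, (A,merge)→69230 …(+5); best=5480 via (C,hash)
  {BCDE}: card=38400; try (C,hash)→4720, (E,hash)→6960, (D,hash)→12080, (C,merge)→35140, (C,nl_idx)→55200, (E,nl_idx)→68880 …(+5); best=4720 via (C,hash)
  {ABDE}: card=25600; try (A,hash)→4600, (E,hash)→5240, (D,hash)→8760, (A,merge)→35070, (A,nl_idx)→42400, (E,merge)→43440 …(+5); best=4600 via (A,hash)
  {ABCE}: card=96000; try (C,hash)→9000, (A,hash)→12200, (E,hash)→14760, (C,merge)→91900, (C,nl_idx)→136280, (A,merge)→146350 …(+6); best=9000 via (C,hash)
  {ABCDE}: card=384000; try (C,hash)→30920, (A,hash)→43720, (E,hash)→53960, (D,hash)→105480, (C,merge)→414620, (C,nl_idx)→542200 …(+9); best=30920 via (C,hash)

cost=30920; order=B,D,E,A,C; methods=hash,hash,hash,hash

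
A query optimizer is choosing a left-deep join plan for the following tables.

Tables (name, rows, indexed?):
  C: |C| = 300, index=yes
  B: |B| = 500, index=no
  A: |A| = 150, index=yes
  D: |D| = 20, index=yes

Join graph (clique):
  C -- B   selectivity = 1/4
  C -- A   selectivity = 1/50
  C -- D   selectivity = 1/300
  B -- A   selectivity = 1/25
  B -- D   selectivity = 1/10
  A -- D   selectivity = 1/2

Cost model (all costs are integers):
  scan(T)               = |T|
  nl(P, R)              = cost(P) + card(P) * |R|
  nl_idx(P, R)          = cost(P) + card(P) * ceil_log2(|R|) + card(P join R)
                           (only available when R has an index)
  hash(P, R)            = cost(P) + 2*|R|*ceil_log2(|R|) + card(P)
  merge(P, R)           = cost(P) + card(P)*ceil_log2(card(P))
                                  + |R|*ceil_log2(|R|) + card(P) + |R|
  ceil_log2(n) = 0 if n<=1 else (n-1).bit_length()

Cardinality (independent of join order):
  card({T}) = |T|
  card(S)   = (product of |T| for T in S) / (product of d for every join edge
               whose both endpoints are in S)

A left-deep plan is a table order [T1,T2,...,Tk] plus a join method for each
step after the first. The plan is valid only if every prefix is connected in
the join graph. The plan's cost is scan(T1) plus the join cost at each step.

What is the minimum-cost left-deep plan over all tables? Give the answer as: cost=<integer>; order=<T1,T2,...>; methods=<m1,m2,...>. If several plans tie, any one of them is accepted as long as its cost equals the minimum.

cost=5590; order=D,C,A,B; methods=nl_idx,nl_idx,merge

Selinger DP (subsets sized 1..n):
  {C}: scan cost=300, card=300
  {B}: scan cost=500, card=500
  {A}: scan cost=150, card=150
  {D}: scan cost=20, card=20
  {BC}: card=37500; try (C,hash)→6400, (B,merge)→8300, (C,merge)→8500, (B,hash)→9600, (C,nl_idx)→42500, (B,nl)→150300 …(+1); best=6400 via (C,hash)
  {AC}: card=900; try (C,nl_idx)→2400, (A,hash)→3000, (A,nl_idx)→3600, (C,merge)→4500, (A,merge)→4650, (C,hash)→5700 …(+2); best=2400 via (C,nl_idx)
  {CD}: card=20; try (C,nl_idx)→220, (D,hash)→800, (D,nl_idx)→1820, (C,merge)→3140, (D,merge)→3420, (C,hash)→5440 …(+2); best=220 via (C,nl_idx)
  {AB}: card=3000; try (A,hash)→3400, (B,merge)→6500, (A,merge)→6850, (A,nl_idx)→7500, (B,hash)→9300, (B,nl)→75150 …(+1); best=3400 via (A,hash)
  {BD}: card=1000; try (D,hash)→1200, (D,nl_idx)→4000, (B,merge)→5140, (D,merge)→5620, (B,hash)→9040, (B,nl)→10020 …(+1); best=1200 via (D,hash)
  {AD}: card=1500; try (D,hash)→500, (A,merge)→1490, (D,merge)→1620, (A,nl_idx)→1680, (D,nl_idx)→2400, (A,hash)→2440 …(+2); best=500 via (D,hash)
  {ABC}: card=4500; try (C,hash)→11800, (B,hash)→12300, (B,merge)→17300, (C,nl_idx)→34900, (C,merge)→45400, (A,hash)→46300 …(+5); best=11800 via (C,hash)
  {BCD}: card=250; try (B,merge)→5340, (C,hash)→7600, (B,hash)→9240, (B,nl)→10220, (C,nl_idx)→10450, (C,merge)→15200 …(+5); best=5340 via (B,merge)
  {ACD}: card=30; try (A,nl_idx)→410, (A,merge)→1690, (A,hash)→2640, (A,nl)→3220, (D,hash)→3500, (D,nl_idx)→6930 …(+6); best=410 via (A,nl_idx)
  {ABD}: card=3000; try (A,hash)→4600, (D,hash)→6600, (B,hash)→11000, (A,nl_idx)→12200, (A,merge)→13550, (D,nl_idx)→21400 …(+5); best=4600 via (A,hash)
  {ABCD}: card=15; try (B,merge)→5590, (A,nl_idx)→7355, (A,hash)→7990, (A,merge)→8940, (B,hash)→9440, (C,hash)→13000 …(+9); best=5590 via (B,merge)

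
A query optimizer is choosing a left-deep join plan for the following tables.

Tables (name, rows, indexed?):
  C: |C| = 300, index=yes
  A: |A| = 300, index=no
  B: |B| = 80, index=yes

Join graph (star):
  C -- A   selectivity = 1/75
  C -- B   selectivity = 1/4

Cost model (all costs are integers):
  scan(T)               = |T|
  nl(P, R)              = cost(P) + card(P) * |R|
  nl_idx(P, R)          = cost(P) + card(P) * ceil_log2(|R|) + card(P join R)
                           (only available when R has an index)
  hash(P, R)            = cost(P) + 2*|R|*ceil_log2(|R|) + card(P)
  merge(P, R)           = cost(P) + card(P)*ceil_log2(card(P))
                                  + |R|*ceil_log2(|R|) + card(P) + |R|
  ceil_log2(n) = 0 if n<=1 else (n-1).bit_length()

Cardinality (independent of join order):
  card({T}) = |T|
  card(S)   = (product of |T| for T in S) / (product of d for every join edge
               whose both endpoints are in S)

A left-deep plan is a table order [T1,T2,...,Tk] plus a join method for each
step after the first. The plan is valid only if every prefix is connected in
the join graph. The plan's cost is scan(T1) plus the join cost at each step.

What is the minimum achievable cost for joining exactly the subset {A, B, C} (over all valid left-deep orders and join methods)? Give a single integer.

Selinger DP over subsets of {A,B,C}:
  {C}: scan cost=300, card=300
  {A}: scan cost=300, card=300
  {B}: scan cost=80, card=80
  {AC}: card=1200; try (C,nl_idx)→4200, (C,hash)→6000, (A,hash)→6000, (C,merge)→6300, (A,merge)→6300, (C,nl)→90300 …(+1); best=4200 via (C,nl_idx)
  {BC}: card=6000; try (B,hash)→1720, (C,merge)→3720, (B,merge)→3940, (C,hash)→5560, (C,nl_idx)→6800, (B,nl_idx)→8400 …(+2); best=1720 via (B,hash)
  {ABC}: card=24000; try (B,hash)→6520, (A,hash)→13120, (B,merge)→19240, (B,nl_idx)→36600, (A,merge)→88720, (B,nl)→100200 …(+1); best=6520 via (B,hash)

6520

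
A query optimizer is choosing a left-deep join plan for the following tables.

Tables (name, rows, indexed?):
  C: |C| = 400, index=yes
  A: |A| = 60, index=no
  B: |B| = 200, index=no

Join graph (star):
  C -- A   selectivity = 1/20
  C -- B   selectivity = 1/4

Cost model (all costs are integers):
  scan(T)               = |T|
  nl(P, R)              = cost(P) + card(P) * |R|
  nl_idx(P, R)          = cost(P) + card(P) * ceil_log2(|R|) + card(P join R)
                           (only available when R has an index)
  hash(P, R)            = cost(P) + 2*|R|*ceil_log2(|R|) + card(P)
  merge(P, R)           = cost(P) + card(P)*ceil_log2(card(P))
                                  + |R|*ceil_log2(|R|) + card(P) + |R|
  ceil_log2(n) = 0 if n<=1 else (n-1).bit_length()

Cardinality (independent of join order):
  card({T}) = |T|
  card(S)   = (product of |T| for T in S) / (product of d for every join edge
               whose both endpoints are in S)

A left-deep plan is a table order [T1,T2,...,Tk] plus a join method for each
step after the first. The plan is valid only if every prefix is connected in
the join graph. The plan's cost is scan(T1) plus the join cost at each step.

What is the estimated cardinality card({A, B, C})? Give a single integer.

Tables in S: A(60), B(200), C(400)
Edges inside S: C-A(d=20), C-B(d=4)
numerator = 60 * 200 * 400 = 4800000
denominator = 20 * 4 = 80
card(S) = 4800000 / 80 = 60000

60000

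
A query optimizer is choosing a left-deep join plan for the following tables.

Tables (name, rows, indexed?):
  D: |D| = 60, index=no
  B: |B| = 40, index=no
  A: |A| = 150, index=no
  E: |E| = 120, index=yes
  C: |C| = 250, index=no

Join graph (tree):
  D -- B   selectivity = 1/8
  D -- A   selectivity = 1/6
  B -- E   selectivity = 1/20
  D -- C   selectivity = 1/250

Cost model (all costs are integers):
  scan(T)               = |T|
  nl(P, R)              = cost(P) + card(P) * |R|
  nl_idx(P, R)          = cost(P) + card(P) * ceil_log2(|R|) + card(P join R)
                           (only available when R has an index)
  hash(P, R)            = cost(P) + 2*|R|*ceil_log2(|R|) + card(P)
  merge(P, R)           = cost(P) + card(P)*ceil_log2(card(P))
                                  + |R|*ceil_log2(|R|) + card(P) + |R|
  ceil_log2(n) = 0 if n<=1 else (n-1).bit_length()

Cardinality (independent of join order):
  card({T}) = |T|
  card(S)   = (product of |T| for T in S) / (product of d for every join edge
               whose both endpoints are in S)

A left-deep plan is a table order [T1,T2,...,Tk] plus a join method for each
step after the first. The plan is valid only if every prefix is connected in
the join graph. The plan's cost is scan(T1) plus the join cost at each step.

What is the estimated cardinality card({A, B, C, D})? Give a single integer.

7500

Tables in S: A(150), B(40), C(250), D(60)
Edges inside S: D-B(d=8), D-A(d=6), D-C(d=250)
numerator = 150 * 40 * 250 * 60 = 90000000
denominator = 8 * 6 * 250 = 12000
card(S) = 90000000 / 12000 = 7500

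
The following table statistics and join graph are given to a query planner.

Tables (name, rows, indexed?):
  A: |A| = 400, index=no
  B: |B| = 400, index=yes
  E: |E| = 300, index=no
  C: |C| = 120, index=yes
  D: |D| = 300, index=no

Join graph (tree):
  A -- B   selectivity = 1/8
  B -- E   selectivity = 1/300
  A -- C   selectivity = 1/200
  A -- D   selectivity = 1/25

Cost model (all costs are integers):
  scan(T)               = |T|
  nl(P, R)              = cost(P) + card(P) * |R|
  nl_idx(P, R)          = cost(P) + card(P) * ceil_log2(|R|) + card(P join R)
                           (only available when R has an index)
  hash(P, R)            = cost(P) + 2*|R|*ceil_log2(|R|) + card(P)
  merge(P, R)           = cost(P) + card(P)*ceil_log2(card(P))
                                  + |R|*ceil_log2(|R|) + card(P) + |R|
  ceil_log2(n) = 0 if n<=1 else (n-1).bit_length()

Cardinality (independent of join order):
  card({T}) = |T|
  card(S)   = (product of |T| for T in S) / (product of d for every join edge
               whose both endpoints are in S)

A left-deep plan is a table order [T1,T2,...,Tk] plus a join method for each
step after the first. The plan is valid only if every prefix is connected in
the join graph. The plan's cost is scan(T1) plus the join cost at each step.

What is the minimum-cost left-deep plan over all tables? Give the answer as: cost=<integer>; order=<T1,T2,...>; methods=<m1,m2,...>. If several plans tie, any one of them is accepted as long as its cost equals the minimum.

Selinger DP (subsets sized 1..n):
  {A}: scan cost=400, card=400
  {B}: scan cost=400, card=400
  {E}: scan cost=300, card=300
  {C}: scan cost=120, card=120
  {D}: scan cost=300, card=300
  {AB}: card=20000; try (B,hash)→8000, (A,hash)→8000, (B,merge)→8400, (A,merge)→8400, (B,nl_idx)→24000, (B,nl)→160400 …(+1); best=8000 via (B,hash)
  {AC}: card=240; try (C,hash)→2480, (C,nl_idx)→3440, (A,merge)→5080, (C,merge)→5360, (A,hash)→7440, (A,nl)→48120 …(+1); best=2480 via (C,hash)
  {AD}: card=4800; try (D,hash)→6200, (A,merge)→7300, (D,merge)→7400, (A,hash)→7800, (A,nl)→120300, (D,nl)→120400; best=6200 via (D,hash)
  {BE}: card=400; try (B,nl_idx)→3400, (E,hash)→6200, (B,merge)→7300, (E,merge)→7400, (B,hash)→7800, (B,nl)→120300 …(+1); best=3400 via (B,nl_idx)
  {ABE}: card=20000; try (A,hash)→11000, (A,merge)→11400, (E,hash)→33400, (A,nl)→163400, (E,merge)→331000, (E,nl)→6008000; best=11000 via (A,hash)
  {ABC}: card=12000; try (B,merge)→8640, (B,hash)→9920, (B,nl_idx)→16640, (C,hash)→29680, (B,nl)→98480, (C,nl_idx)→160000 …(+2); best=8640 via (B,merge)
  {ABD}: card=240000; try (B,hash)→18200, (D,hash)→33400, (B,merge)→77400, (B,nl_idx)→289400, (D,merge)→331000, (B,nl)→1926200 …(+1); best=18200 via (B,hash)
  {ACD}: card=2880; try (D,merge)→7640, (D,hash)→8120, (C,hash)→12680, (C,nl_idx)→42680, (C,merge)→74360, (D,nl)→74480 …(+1); best=7640 via (D,merge)
  {ABCE}: card=12000; try (E,hash)→26040, (C,hash)→32680, (C,nl_idx)→163000, (E,merge)→191640, (C,merge)→331960, (C,nl)→2411000 …(+1); best=26040 via (E,hash)
  {ABDE}: card=240000; try (D,hash)→36400, (E,hash)→263600, (D,merge)→334000, (E,merge)→4581200, (D,nl)→6011000, (E,nl)→72018200; best=36400 via (D,hash)
  {ABCD}: card=144000; try (B,hash)→17720, (D,hash)→26040, (B,merge)→49080, (B,nl_idx)→177560, (D,merge)→191640, (C,hash)→259880 …(+5); best=17720 via (B,hash)
  {ABCDE}: card=144000; try (D,hash)→43440, (E,hash)→167120, (D,merge)→209040, (C,hash)→278080, (C,nl_idx)→1860400, (E,merge)→2756720 …(+4); best=43440 via (D,hash)

cost=43440; order=A,C,B,E,D; methods=hash,merge,hash,hash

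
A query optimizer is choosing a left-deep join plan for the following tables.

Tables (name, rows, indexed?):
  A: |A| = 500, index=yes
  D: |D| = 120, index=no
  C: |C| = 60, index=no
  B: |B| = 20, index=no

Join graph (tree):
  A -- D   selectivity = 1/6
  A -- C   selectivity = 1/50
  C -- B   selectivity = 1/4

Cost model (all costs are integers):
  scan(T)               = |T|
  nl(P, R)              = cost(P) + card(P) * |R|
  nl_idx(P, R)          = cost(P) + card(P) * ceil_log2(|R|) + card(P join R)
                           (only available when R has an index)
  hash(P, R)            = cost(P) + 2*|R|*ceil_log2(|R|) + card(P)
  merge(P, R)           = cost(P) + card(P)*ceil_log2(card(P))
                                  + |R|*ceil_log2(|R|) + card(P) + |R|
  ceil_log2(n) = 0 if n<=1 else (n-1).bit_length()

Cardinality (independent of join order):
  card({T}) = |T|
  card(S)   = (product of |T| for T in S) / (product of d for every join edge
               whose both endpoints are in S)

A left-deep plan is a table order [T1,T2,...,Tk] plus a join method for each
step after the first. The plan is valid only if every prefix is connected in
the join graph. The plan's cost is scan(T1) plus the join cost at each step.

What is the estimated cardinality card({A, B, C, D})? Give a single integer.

Tables in S: A(500), B(20), C(60), D(120)
Edges inside S: A-D(d=6), A-C(d=50), C-B(d=4)
numerator = 500 * 20 * 60 * 120 = 72000000
denominator = 6 * 50 * 4 = 1200
card(S) = 72000000 / 1200 = 60000

60000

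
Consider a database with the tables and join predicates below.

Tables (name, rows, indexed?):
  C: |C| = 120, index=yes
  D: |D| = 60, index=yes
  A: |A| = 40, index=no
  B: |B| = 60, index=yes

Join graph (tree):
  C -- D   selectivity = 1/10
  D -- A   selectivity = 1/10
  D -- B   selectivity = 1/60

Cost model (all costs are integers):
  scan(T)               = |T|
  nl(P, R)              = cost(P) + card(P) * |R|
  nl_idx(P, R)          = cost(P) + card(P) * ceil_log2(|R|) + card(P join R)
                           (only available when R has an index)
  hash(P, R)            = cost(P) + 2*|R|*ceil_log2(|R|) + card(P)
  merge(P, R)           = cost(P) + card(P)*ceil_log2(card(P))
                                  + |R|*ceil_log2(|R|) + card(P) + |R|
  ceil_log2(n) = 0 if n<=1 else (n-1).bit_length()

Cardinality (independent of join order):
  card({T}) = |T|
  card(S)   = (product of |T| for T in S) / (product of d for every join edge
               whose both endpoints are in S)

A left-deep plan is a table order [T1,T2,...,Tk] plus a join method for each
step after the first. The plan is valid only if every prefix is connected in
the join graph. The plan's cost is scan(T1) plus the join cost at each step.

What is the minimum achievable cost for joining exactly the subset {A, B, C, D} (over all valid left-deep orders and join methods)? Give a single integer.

2820

Selinger DP over subsets of {A,B,C,D}:
  {C}: scan cost=120, card=120
  {D}: scan cost=60, card=60
  {A}: scan cost=40, card=40
  {B}: scan cost=60, card=60
  {CD}: card=720; try (D,hash)→960, (C,nl_idx)→1200, (C,merge)→1440, (D,merge)→1500, (D,nl_idx)→1560, (C,hash)→1800 …(+2); best=960 via (D,hash)
  {AD}: card=240; try (D,nl_idx)→520, (A,hash)→600, (D,merge)→740, (A,merge)→760, (D,hash)→800, (D,nl)→2440 …(+1); best=520 via (D,nl_idx)
  {BD}: card=60; try (D,nl_idx)→480, (B,nl_idx)→480, (D,hash)→840, (B,hash)→840, (D,merge)→900, (B,merge)→900 …(+2); best=480 via (D,nl_idx)
  {ACD}: card=2880; try (A,hash)→2160, (C,hash)→2440, (C,merge)→3640, (C,nl_idx)→5080, (A,merge)→9160, (C,nl)→29320 …(+1); best=2160 via (A,hash)
  {BCD}: card=720; try (C,nl_idx)→1620, (C,merge)→1860, (C,hash)→2220, (B,hash)→2400, (B,nl_idx)→6000, (C,nl)→7680 …(+2); best=1620 via (C,nl_idx)
  {ABD}: card=240; try (A,hash)→1020, (A,merge)→1180, (B,hash)→1480, (B,nl_idx)→2200, (A,nl)→2880, (B,merge)→3100 …(+1); best=1020 via (A,hash)
  {ABCD}: card=2880; try (A,hash)→2820, (C,hash)→2940, (C,merge)→4140, (C,nl_idx)→5580, (B,hash)→5760, (A,merge)→9820 …(+5); best=2820 via (A,hash)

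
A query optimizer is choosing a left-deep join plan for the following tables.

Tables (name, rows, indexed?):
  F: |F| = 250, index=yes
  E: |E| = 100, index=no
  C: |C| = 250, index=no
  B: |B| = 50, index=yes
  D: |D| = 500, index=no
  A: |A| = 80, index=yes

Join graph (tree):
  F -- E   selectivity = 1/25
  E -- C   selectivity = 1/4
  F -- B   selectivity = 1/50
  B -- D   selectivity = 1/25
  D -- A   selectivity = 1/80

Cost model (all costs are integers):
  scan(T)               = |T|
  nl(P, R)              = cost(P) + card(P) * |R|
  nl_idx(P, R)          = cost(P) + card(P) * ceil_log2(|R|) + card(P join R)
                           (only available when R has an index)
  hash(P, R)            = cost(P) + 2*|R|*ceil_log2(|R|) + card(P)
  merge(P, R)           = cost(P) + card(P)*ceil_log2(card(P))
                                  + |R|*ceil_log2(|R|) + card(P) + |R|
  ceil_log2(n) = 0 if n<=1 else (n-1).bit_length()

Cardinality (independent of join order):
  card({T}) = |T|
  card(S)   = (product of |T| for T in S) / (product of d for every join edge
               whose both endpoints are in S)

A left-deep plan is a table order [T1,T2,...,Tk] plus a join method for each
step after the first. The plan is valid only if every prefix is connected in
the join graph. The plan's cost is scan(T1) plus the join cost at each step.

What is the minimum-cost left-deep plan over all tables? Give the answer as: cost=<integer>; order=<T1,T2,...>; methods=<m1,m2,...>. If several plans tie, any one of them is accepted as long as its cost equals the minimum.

cost=38620; order=D,A,B,F,E,C; methods=hash,hash,hash,hash,hash

Selinger DP (subsets sized 1..n):
  {F}: scan cost=250, card=250
  {E}: scan cost=100, card=100
  {C}: scan cost=250, card=250
  {B}: scan cost=50, card=50
  {D}: scan cost=500, card=500
  {A}: scan cost=80, card=80
  {EF}: card=1000; try (F,nl_idx)→1900, (E,hash)→1900, (F,merge)→3150, (E,merge)→3300, (F,hash)→4200, (F,nl)→25100 …(+1); best=1900 via (F,nl_idx)
  {BF}: card=250; try (F,nl_idx)→700, (B,hash)→1100, (B,nl_idx)→2000, (F,merge)→2650, (B,merge)→2850, (F,hash)→4100 …(+2); best=700 via (F,nl_idx)
  {CE}: card=6250; try (E,hash)→1900, (C,merge)→3150, (E,merge)→3300, (C,hash)→4200, (C,nl)→25100, (E,nl)→25250; best=1900 via (E,hash)
  {BD}: card=1000; try (B,hash)→1600, (B,nl_idx)→4500, (D,merge)→5400, (B,merge)→5850, (D,hash)→9100, (D,nl)→25050 …(+1); best=1600 via (B,hash)
  {AD}: card=500; try (A,hash)→2120, (A,nl_idx)→4500, (D,merge)→5720, (A,merge)→6140, (D,hash)→9160, (D,nl)→40080 …(+1); best=2120 via (A,hash)
  {CEF}: card=62500; try (C,hash)→6900, (F,hash)→12150, (C,merge)→15150, (F,merge)→91650, (F,nl_idx)→114400, (C,nl)→251900 …(+1); best=6900 via (C,hash)
  {BEF}: card=1000; try (E,hash)→2350, (B,hash)→3500, (E,merge)→3750, (B,nl_idx)→8900, (B,merge)→13250, (E,nl)→25700 …(+1); best=2350 via (E,hash)
  {BDF}: card=5000; try (F,hash)→6600, (D,merge)→7950, (D,hash)→9950, (F,nl_idx)→14600, (F,merge)→14850, (D,nl)→125700 …(+1); best=6600 via (F,hash)
  {ABD}: card=1000; try (B,hash)→3220, (A,hash)→3720, (B,nl_idx)→6120, (B,merge)→7470, (A,nl_idx)→9600, (A,merge)→13240 …(+2); best=3220 via (B,hash)
  {BCEF}: card=62500; try (C,hash)→7350, (C,merge)→15600, (B,hash)→70000, (C,nl)→252350, (B,nl_idx)→444400, (B,merge)→1069750 …(+1); best=7350 via (C,hash)
  {BDEF}: card=20000; try (D,hash)→12350, (E,hash)→13000, (D,merge)→18350, (E,merge)→77400, (D,nl)→502350, (E,nl)→506600; best=12350 via (D,hash)
  {ABDF}: card=5000; try (F,hash)→8220, (A,hash)→12720, (F,nl_idx)→16220, (F,merge)→16470, (A,nl_idx)→46600, (A,merge)→77240 …(+2); best=8220 via (F,hash)
  {BCDEF}: card=1250000; try (C,hash)→36350, (D,hash)→78850, (C,merge)→334600, (D,merge)→1074850, (C,nl)→5012350, (D,nl)→31257350; best=36350 via (C,hash)
  {ABDEF}: card=20000; try (E,hash)→14620, (A,hash)→33470, (E,merge)→79020, (A,nl_idx)→172350, (A,merge)→332990, (E,nl)→508220 …(+1); best=14620 via (E,hash)
  {ABCDEF}: card=1250000; try (C,hash)→38620, (C,merge)→336870, (A,hash)→1287470, (C,nl)→5014620, (A,nl_idx)→10036350, (A,merge)→27536990 …(+1); best=38620 via (C,hash)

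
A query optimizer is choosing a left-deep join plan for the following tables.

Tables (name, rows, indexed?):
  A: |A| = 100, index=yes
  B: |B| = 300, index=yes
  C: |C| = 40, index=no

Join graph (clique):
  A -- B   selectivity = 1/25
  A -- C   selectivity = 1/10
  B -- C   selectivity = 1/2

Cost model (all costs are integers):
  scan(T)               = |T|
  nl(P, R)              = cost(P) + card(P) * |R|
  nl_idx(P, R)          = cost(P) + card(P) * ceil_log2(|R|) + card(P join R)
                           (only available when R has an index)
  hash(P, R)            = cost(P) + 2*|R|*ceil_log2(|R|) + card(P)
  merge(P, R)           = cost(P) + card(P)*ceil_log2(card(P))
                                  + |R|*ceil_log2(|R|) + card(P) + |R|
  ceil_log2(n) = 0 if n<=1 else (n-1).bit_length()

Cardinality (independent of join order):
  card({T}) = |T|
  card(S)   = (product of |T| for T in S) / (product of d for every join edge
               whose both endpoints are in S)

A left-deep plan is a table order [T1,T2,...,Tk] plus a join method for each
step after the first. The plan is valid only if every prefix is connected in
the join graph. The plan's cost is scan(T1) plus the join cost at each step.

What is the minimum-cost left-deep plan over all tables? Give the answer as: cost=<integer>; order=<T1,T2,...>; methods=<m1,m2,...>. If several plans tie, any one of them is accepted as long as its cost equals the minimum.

Selinger DP (subsets sized 1..n):
  {A}: scan cost=100, card=100
  {B}: scan cost=300, card=300
  {C}: scan cost=40, card=40
  {AB}: card=1200; try (A,hash)→2000, (B,nl_idx)→2200, (A,nl_idx)→3600, (B,merge)→3900, (A,merge)→4100, (B,hash)→5600 …(+2); best=2000 via (A,hash)
  {AC}: card=400; try (C,hash)→680, (A,nl_idx)→720, (A,merge)→1120, (C,merge)→1180, (A,hash)→1480, (A,nl)→4040 …(+1); best=680 via (C,hash)
  {BC}: card=6000; try (C,hash)→1080, (B,merge)→3320, (C,merge)→3580, (B,hash)→5480, (B,nl_idx)→6400, (B,nl)→12040 …(+1); best=1080 via (C,hash)
  {ABC}: card=2400; try (C,hash)→3680, (B,hash)→6480, (B,nl_idx)→6680, (B,merge)→7680, (A,hash)→8480, (C,merge)→16680 …(+5); best=3680 via (C,hash)

cost=3680; order=B,A,C; methods=hash,hash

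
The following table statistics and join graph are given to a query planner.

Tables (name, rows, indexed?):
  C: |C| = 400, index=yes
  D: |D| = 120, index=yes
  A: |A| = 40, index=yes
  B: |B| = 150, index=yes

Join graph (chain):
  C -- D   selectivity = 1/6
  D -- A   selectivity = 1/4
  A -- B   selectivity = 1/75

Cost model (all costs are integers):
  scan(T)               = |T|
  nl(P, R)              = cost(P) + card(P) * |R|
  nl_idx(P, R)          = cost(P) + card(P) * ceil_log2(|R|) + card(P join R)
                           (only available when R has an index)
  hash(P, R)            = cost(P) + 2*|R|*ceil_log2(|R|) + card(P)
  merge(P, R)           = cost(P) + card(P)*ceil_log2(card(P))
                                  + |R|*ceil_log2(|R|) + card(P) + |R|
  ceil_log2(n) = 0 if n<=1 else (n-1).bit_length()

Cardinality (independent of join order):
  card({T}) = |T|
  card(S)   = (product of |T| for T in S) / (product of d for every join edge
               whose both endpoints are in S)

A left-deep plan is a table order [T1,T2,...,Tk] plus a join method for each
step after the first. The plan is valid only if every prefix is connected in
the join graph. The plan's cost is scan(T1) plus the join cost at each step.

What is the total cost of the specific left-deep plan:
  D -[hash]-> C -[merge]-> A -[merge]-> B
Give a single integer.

1561070

step 1: scan D: cost=120, card=120
step 2: join C via hash
    card(P join C) = 120*400/(6) = 8000
    cost = 120 + 2*400*9 + 120 = 7440
step 3: join A via merge
    card(P join A) = 8000*40/(4) = 80000
    cost = 7440 + 8000*13 + 40*6 + 8000 + 40 = 119720
step 4: join B via merge
    card(P join B) = 80000*150/(75) = 160000
    cost = 119720 + 80000*17 + 150*8 + 80000 + 150 = 1561070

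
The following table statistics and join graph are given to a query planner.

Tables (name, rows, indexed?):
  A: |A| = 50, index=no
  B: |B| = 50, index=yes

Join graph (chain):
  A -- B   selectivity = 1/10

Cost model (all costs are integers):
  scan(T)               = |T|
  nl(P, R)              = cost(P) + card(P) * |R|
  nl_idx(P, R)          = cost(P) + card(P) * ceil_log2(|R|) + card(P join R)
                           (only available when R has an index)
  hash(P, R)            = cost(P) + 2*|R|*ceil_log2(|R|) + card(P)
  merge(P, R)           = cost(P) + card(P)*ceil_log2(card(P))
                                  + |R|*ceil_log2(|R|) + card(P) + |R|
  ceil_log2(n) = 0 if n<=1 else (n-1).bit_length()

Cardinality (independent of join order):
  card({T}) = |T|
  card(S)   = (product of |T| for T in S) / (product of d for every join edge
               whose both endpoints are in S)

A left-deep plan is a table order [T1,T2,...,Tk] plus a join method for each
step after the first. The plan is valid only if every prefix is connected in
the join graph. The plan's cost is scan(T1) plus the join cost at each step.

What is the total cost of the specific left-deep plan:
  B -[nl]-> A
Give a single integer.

step 1: scan B: cost=50, card=50
step 2: join A via nl
    card(P join A) = 50*50/(10) = 250
    cost = 50 + 50*50 = 2550

2550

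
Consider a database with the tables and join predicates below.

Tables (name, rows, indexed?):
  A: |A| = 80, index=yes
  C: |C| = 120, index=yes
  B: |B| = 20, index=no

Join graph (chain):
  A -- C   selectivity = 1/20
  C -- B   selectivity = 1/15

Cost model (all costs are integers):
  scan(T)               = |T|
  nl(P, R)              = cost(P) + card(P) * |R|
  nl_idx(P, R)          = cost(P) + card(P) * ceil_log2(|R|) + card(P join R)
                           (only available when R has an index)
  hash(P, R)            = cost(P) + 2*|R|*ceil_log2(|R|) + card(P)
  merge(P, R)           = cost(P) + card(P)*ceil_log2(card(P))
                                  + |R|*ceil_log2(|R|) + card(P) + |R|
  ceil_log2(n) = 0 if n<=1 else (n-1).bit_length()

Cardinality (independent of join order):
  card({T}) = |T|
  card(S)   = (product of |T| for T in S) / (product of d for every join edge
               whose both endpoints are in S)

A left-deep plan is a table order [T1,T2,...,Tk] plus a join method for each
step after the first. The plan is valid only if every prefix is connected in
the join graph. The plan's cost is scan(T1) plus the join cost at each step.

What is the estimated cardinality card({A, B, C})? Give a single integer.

Tables in S: A(80), B(20), C(120)
Edges inside S: A-C(d=20), C-B(d=15)
numerator = 80 * 20 * 120 = 192000
denominator = 20 * 15 = 300
card(S) = 192000 / 300 = 640

640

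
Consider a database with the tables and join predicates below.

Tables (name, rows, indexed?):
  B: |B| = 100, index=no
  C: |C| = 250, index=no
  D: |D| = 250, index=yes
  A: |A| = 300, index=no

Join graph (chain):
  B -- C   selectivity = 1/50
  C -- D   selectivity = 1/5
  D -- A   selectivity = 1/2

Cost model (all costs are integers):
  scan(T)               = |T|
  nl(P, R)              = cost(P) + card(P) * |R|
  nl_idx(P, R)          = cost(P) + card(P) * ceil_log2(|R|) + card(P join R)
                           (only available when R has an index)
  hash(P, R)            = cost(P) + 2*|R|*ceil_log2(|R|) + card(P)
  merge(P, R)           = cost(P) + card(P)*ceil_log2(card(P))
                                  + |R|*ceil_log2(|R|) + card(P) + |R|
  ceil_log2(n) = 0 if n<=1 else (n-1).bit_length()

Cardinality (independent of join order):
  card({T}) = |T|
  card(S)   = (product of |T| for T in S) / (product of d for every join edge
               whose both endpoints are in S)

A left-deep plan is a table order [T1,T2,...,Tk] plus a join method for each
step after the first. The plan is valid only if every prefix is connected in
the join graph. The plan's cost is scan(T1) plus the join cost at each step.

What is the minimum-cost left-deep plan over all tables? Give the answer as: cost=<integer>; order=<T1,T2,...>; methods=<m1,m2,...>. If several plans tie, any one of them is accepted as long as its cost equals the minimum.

Selinger DP (subsets sized 1..n):
  {B}: scan cost=100, card=100
  {C}: scan cost=250, card=250
  {D}: scan cost=250, card=250
  {A}: scan cost=300, card=300
  {BC}: card=500; try (B,hash)→1900, (C,merge)→3150, (B,merge)→3300, (C,hash)→4200, (C,nl)→25100, (B,nl)→25250; best=1900 via (B,hash)
  {CD}: card=12500; try (D,hash)→4500, (C,hash)→4500, (D,merge)→4750, (C,merge)→4750, (D,nl_idx)→14750, (D,nl)→62750 …(+1); best=4500 via (D,hash)
  {AD}: card=37500; try (D,hash)→4600, (A,merge)→5500, (D,merge)→5550, (A,hash)→5900, (D,nl_idx)→40200, (A,nl)→75250 …(+1); best=4600 via (D,hash)
  {BCD}: card=25000; try (D,hash)→6400, (D,merge)→9150, (B,hash)→18400, (D,nl_idx)→30900, (D,nl)→126900, (B,merge)→192800 …(+1); best=6400 via (D,hash)
  {ACD}: card=1875000; try (A,hash)→22400, (C,hash)→46100, (A,merge)→195000, (C,merge)→644350, (A,nl)→3754500, (C,nl)→9379600; best=22400 via (A,hash)
  {ABCD}: card=3750000; try (A,hash)→36800, (A,merge)→409400, (B,hash)→1898800, (A,nl)→7506400, (B,merge)→41273200, (B,nl)→187522400; best=36800 via (A,hash)

cost=36800; order=C,B,D,A; methods=hash,hash,hash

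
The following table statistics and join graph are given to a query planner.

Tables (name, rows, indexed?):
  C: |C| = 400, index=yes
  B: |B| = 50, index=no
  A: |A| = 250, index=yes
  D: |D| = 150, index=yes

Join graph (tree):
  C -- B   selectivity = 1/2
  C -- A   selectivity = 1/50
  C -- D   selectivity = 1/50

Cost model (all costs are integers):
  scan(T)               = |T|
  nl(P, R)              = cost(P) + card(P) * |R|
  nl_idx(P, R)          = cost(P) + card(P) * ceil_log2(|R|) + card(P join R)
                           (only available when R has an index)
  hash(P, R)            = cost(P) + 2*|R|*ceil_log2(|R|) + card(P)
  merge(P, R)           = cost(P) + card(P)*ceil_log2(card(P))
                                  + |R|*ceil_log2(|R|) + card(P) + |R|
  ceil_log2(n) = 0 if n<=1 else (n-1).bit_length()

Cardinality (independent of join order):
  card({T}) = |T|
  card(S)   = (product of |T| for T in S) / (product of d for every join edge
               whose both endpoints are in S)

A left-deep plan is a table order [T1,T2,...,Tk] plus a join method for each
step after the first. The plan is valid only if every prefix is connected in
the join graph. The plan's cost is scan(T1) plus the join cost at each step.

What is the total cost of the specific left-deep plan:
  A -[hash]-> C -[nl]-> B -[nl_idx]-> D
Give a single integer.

657700

step 1: scan A: cost=250, card=250
step 2: join C via hash
    card(P join C) = 250*400/(50) = 2000
    cost = 250 + 2*400*9 + 250 = 7700
step 3: join B via nl
    card(P join B) = 2000*50/(2) = 50000
    cost = 7700 + 2000*50 = 107700
step 4: join D via nl_idx
    card(P join D) = 50000*150/(50) = 150000
    cost = 107700 + 50000*8 + 150000 = 657700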